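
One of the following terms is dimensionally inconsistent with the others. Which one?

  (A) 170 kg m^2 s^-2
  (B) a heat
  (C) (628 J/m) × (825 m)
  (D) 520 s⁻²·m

Reduce each to base SI dimensions:
  (A) kg·m²·s⁻²
  (B) [heat] = kg·m²·s⁻²
  (C) [kg·m·s⁻²] · [m] = kg·m²·s⁻²
  (D) m·s⁻²
All reduce to kg·m²·s⁻² except (D), which is m·s⁻².

(D)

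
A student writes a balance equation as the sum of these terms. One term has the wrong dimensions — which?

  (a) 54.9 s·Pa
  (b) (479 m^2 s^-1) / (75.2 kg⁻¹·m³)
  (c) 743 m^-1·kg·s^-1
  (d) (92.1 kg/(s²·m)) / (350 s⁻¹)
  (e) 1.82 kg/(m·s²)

Reduce each to base SI dimensions:
  (a) Pa·s = N·m⁻²·s = kg·m⁻¹·s⁻¹
  (b) [m²·s⁻¹] / [kg⁻¹·m³] = kg·m⁻¹·s⁻¹
  (c) kg·m⁻¹·s⁻¹
  (d) [kg·m⁻¹·s⁻²] / [s⁻¹] = kg·m⁻¹·s⁻¹
  (e) kg·m⁻¹·s⁻²
All reduce to kg·m⁻¹·s⁻¹ except (e), which is kg·m⁻¹·s⁻².

(e)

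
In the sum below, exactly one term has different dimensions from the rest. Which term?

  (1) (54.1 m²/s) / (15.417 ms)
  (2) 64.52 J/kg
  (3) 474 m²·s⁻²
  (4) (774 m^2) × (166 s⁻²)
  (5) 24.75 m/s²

Reduce each to base SI dimensions:
  (1) [m²·s⁻¹] / [s] = m²·s⁻²
  (2) J·kg⁻¹ = N·m·kg⁻¹ = m²·s⁻²
  (3) m²·s⁻²
  (4) [m²] · [s⁻²] = m²·s⁻²
  (5) m·s⁻²
All reduce to m²·s⁻² except (5), which is m·s⁻².

(5)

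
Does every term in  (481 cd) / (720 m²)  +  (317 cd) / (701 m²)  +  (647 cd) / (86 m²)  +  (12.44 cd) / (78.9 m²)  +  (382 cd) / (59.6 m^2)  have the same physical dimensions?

Dimensions:
  (481 cd) / (720 m²):  [cd] / [m²] = m⁻²·cd
  (317 cd) / (701 m²):  [cd] / [m²] = m⁻²·cd
  (647 cd) / (86 m²):  [cd] / [m²] = m⁻²·cd
  (12.44 cd) / (78.9 m²):  [cd] / [m²] = m⁻²·cd
  (382 cd) / (59.6 m^2):  [cd] / [m²] = m⁻²·cd
Every term reduces to m⁻²·cd.

Yes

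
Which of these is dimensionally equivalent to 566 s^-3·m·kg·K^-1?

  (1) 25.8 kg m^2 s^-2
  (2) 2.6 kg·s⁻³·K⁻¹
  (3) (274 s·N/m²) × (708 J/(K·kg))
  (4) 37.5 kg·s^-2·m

(3)

Reference: kg·m·s⁻³·K⁻¹.
Each option:
  (1) kg·m²·s⁻²
  (2) kg·s⁻³·K⁻¹
  (3) [kg·m⁻¹·s⁻¹] · [m²·s⁻²·K⁻¹] = kg·m·s⁻³·K⁻¹  ← same
  (4) kg·m·s⁻²
Only (3) matches kg·m·s⁻³·K⁻¹.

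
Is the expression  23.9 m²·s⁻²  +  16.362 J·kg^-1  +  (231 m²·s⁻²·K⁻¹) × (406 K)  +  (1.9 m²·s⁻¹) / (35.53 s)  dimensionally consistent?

Yes

Reduce each to base SI dimensions:
  23.9 m²·s⁻²:  m²·s⁻²
  16.362 J·kg^-1:  J·kg⁻¹ = N·m·kg⁻¹ = m²·s⁻²
  (231 m²·s⁻²·K⁻¹) × (406 K):  [m²·s⁻²·K⁻¹] · [K] = m²·s⁻²
  (1.9 m²·s⁻¹) / (35.53 s):  [m²·s⁻¹] / [s] = m²·s⁻²
Every term reduces to m²·s⁻².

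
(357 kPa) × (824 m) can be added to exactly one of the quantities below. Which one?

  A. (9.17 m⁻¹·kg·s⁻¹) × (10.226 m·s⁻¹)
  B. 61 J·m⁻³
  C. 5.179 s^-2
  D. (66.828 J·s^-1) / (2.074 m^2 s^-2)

A.

Reference: [kg·m⁻¹·s⁻²] · [m] = kg·s⁻².
Each option:
  A. [kg·m⁻¹·s⁻¹] · [m·s⁻¹] = kg·s⁻²  ← same
  B. J·m⁻³ = N·m·m⁻³ = kg·m⁻¹·s⁻²
  C. s⁻²
  D. [kg·m²·s⁻³] / [m²·s⁻²] = kg·s⁻¹
Only A. matches kg·s⁻².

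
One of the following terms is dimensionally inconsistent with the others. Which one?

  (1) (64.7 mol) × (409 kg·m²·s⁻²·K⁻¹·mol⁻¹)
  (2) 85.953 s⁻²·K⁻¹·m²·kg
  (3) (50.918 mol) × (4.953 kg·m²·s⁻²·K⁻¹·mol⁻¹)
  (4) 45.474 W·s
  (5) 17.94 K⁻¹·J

(4)

Dimensions:
  (1) [mol] · [kg·m²·s⁻²·K⁻¹·mol⁻¹] = kg·m²·s⁻²·K⁻¹
  (2) kg·m²·s⁻²·K⁻¹
  (3) [mol] · [kg·m²·s⁻²·K⁻¹·mol⁻¹] = kg·m²·s⁻²·K⁻¹
  (4) W·s = J·s⁻¹·s = kg·m²·s⁻²
  (5) J·K⁻¹ = N·m·K⁻¹ = kg·m²·s⁻²·K⁻¹
All reduce to kg·m²·s⁻²·K⁻¹ except (4), which is kg·m²·s⁻².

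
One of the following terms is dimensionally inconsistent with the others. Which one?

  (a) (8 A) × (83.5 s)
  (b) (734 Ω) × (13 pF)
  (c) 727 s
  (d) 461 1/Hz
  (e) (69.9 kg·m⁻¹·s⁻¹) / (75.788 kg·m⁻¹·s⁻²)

In SI base units:
  (a) [A] · [s] = s·A
  (b) [kg·m²·s⁻³·A⁻²] · [kg⁻¹·m⁻²·s⁴·A²] = s
  (c) s
  (d) Hz⁻¹ = (s⁻¹)⁻¹ = s
  (e) [kg·m⁻¹·s⁻¹] / [kg·m⁻¹·s⁻²] = s
All reduce to s except (a), which is s·A.

(a)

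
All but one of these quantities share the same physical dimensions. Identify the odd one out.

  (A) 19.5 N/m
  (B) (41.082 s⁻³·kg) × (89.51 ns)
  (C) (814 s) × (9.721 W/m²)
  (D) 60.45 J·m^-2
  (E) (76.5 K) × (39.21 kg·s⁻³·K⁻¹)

(E)

Reduce each to base SI dimensions:
  (A) N·m⁻¹ = kg·m·s⁻²·m⁻¹ = kg·s⁻²
  (B) [kg·s⁻³] · [s] = kg·s⁻²
  (C) [s] · [kg·s⁻³] = kg·s⁻²
  (D) J·m⁻² = N·m·m⁻² = kg·s⁻²
  (E) [K] · [kg·s⁻³·K⁻¹] = kg·s⁻³
All reduce to kg·s⁻² except (E), which is kg·s⁻³.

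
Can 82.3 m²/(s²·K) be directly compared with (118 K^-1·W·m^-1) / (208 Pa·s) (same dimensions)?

Yes

Reduce each to base SI dimensions:
  82.3 m²/(s²·K):  m²·s⁻²·K⁻¹
  (118 K^-1·W·m^-1) / (208 Pa·s):  [kg·m·s⁻³·K⁻¹] / [kg·m⁻¹·s⁻¹] = m²·s⁻²·K⁻¹
Both are m²·s⁻²·K⁻¹, so they have the same dimensions and can be added.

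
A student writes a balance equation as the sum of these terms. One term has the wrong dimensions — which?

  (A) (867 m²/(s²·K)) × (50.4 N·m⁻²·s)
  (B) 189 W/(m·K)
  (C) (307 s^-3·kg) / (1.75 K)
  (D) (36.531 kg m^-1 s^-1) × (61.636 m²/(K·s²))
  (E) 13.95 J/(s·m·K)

(C)

In SI base units:
  (A) [m²·s⁻²·K⁻¹] · [kg·m⁻¹·s⁻¹] = kg·m·s⁻³·K⁻¹
  (B) W·m⁻¹·K⁻¹ = J·s⁻¹·m⁻¹·K⁻¹ = kg·m·s⁻³·K⁻¹
  (C) [kg·s⁻³] / [K] = kg·s⁻³·K⁻¹
  (D) [kg·m⁻¹·s⁻¹] · [m²·s⁻²·K⁻¹] = kg·m·s⁻³·K⁻¹
  (E) J·s⁻¹·m⁻¹·K⁻¹ = N·m·s⁻¹·m⁻¹·K⁻¹ = kg·m·s⁻³·K⁻¹
All reduce to kg·m·s⁻³·K⁻¹ except (C), which is kg·s⁻³·K⁻¹.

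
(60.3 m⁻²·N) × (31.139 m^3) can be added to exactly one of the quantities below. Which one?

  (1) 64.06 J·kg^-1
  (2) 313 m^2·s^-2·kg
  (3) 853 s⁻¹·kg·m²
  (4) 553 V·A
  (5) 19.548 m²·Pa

(2)

Reference: [kg·m⁻¹·s⁻²] · [m³] = kg·m²·s⁻².
Each option:
  (1) J·kg⁻¹ = N·m·kg⁻¹ = m²·s⁻²
  (2) kg·m²·s⁻²  ← same
  (3) kg·m²·s⁻¹
  (4) V·A = J·C⁻¹·A = kg·m²·s⁻³
  (5) Pa·m² = N·m⁻²·m² = kg·m·s⁻²
Only (2) matches kg·m²·s⁻².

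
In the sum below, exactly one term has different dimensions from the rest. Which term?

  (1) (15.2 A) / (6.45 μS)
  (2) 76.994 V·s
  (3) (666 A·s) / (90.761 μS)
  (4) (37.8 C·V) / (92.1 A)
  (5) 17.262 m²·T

(1)

Dimensions:
  (1) [A] / [kg⁻¹·m⁻²·s³·A²] = kg·m²·s⁻³·A⁻¹
  (2) V·s = J·C⁻¹·s = kg·m²·s⁻²·A⁻¹
  (3) [s·A] / [kg⁻¹·m⁻²·s³·A²] = kg·m²·s⁻²·A⁻¹
  (4) [kg·m²·s⁻²] / [A] = kg·m²·s⁻²·A⁻¹
  (5) T·m² = Wb·m⁻²·m² = kg·m²·s⁻²·A⁻¹
All reduce to kg·m²·s⁻²·A⁻¹ except (1), which is kg·m²·s⁻³·A⁻¹.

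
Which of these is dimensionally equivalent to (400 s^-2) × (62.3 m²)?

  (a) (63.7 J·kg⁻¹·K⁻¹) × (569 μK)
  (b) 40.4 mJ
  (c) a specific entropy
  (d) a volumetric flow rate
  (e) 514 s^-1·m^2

(a)

Reference: [s⁻²] · [m²] = m²·s⁻².
Each option:
  (a) [m²·s⁻²·K⁻¹] · [K] = m²·s⁻²  ← same
  (b) J = N·m = kg·m²·s⁻²
  (c) [specific entropy] = m²·s⁻²·K⁻¹
  (d) [volumetric flow rate] = m³·s⁻¹
  (e) m²·s⁻¹
Only (a) matches m²·s⁻².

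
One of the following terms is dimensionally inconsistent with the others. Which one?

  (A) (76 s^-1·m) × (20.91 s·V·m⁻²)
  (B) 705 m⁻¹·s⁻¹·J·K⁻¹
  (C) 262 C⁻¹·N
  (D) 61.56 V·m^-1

(B)

Work out the base dimensions of each:
  (A) [m·s⁻¹] · [kg·s⁻²·A⁻¹] = kg·m·s⁻³·A⁻¹
  (B) J·s⁻¹·m⁻¹·K⁻¹ = N·m·s⁻¹·m⁻¹·K⁻¹ = kg·m·s⁻³·K⁻¹
  (C) N·C⁻¹ = kg·m·s⁻²·(s·A)⁻¹ = kg·m·s⁻³·A⁻¹
  (D) V·m⁻¹ = J·C⁻¹·m⁻¹ = kg·m·s⁻³·A⁻¹
All reduce to kg·m·s⁻³·A⁻¹ except (B), which is kg·m·s⁻³·K⁻¹.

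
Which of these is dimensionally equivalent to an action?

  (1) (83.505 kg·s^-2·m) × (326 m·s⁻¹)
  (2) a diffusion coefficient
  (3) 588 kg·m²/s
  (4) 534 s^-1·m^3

(3)

Reference: [action] = kg·m²·s⁻¹.
Each option:
  (1) [kg·m·s⁻²] · [m·s⁻¹] = kg·m²·s⁻³
  (2) [diffusion coefficient] = m²·s⁻¹
  (3) kg·m²·s⁻¹  ← same
  (4) m³·s⁻¹
Only (3) matches kg·m²·s⁻¹.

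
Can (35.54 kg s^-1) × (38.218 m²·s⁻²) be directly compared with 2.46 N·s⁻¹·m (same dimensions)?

In SI base units:
  (35.54 kg s^-1) × (38.218 m²·s⁻²):  [kg·s⁻¹] · [m²·s⁻²] = kg·m²·s⁻³
  2.46 N·s⁻¹·m:  N·m·s⁻¹ = kg·m·s⁻²·m·s⁻¹ = kg·m²·s⁻³
Both are kg·m²·s⁻³, so they have the same dimensions and can be added.

Yes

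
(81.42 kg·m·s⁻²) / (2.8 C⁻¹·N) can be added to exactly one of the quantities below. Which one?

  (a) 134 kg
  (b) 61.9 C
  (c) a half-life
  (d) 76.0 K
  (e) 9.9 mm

Reference: [kg·m·s⁻²] / [kg·m·s⁻³·A⁻¹] = s·A.
Each option:
  (a) kg
  (b) C = s·A  ← same
  (c) [half-life] = s
  (d) K
  (e) m
Only (b) matches s·A.

(b)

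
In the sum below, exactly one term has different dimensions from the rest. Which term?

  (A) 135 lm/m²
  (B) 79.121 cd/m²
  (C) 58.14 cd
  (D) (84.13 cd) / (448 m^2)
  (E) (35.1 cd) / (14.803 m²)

Reduce each to base SI dimensions:
  (A) lm·m⁻² = cd·m⁻² = m⁻²·cd
  (B) cd·m⁻² = m⁻²·cd
  (C) cd
  (D) [cd] / [m²] = m⁻²·cd
  (E) [cd] / [m²] = m⁻²·cd
All reduce to m⁻²·cd except (C), which is cd.

(C)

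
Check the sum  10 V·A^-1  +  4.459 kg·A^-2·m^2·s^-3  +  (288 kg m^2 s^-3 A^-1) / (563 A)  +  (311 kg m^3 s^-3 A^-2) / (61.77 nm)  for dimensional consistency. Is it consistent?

Dimensions:
  10 V·A^-1:  V·A⁻¹ = J·C⁻¹·A⁻¹ = kg·m²·s⁻³·A⁻²
  4.459 kg·A^-2·m^2·s^-3:  kg·m²·s⁻³·A⁻²
  (288 kg m^2 s^-3 A^-1) / (563 A):  [kg·m²·s⁻³·A⁻¹] / [A] = kg·m²·s⁻³·A⁻²
  (311 kg m^3 s^-3 A^-2) / (61.77 nm):  [kg·m³·s⁻³·A⁻²] / [m] = kg·m²·s⁻³·A⁻²
Every term reduces to kg·m²·s⁻³·A⁻².

Yes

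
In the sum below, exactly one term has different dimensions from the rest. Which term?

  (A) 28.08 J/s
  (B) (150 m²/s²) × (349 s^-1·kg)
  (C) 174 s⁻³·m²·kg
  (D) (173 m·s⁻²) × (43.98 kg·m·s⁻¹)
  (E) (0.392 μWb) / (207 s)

Expand each in SI base units:
  (A) J·s⁻¹ = N·m·s⁻¹ = kg·m²·s⁻³
  (B) [m²·s⁻²] · [kg·s⁻¹] = kg·m²·s⁻³
  (C) kg·m²·s⁻³
  (D) [m·s⁻²] · [kg·m·s⁻¹] = kg·m²·s⁻³
  (E) [kg·m²·s⁻²·A⁻¹] / [s] = kg·m²·s⁻³·A⁻¹
All reduce to kg·m²·s⁻³ except (E), which is kg·m²·s⁻³·A⁻¹.

(E)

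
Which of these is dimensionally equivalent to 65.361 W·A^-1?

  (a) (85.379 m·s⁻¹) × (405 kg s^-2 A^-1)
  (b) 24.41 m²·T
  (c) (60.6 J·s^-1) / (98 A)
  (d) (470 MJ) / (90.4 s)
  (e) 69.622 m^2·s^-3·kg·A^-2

(c)

Reference: W·A⁻¹ = J·s⁻¹·A⁻¹ = kg·m²·s⁻³·A⁻¹.
Each option:
  (a) [m·s⁻¹] · [kg·s⁻²·A⁻¹] = kg·m·s⁻³·A⁻¹
  (b) T·m² = Wb·m⁻²·m² = kg·m²·s⁻²·A⁻¹
  (c) [kg·m²·s⁻³] / [A] = kg·m²·s⁻³·A⁻¹  ← same
  (d) [kg·m²·s⁻²] / [s] = kg·m²·s⁻³
  (e) kg·m²·s⁻³·A⁻²
Only (c) matches kg·m²·s⁻³·A⁻¹.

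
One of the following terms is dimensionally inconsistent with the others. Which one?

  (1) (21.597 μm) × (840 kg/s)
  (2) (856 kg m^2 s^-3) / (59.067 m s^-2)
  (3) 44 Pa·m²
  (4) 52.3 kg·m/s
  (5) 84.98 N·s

Expand each in SI base units:
  (1) [m] · [kg·s⁻¹] = kg·m·s⁻¹
  (2) [kg·m²·s⁻³] / [m·s⁻²] = kg·m·s⁻¹
  (3) Pa·m² = N·m⁻²·m² = kg·m·s⁻²
  (4) kg·m·s⁻¹
  (5) N·s = kg·m·s⁻²·s = kg·m·s⁻¹
All reduce to kg·m·s⁻¹ except (3), which is kg·m·s⁻².

(3)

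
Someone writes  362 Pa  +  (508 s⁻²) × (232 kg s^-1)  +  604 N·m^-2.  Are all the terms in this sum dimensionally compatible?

Dimensions:
  362 Pa:  Pa = N·m⁻² = kg·m⁻¹·s⁻²
  (508 s⁻²) × (232 kg s^-1):  [s⁻²] · [kg·s⁻¹] = kg·s⁻³
  604 N·m^-2:  N·m⁻² = kg·m·s⁻²·m⁻² = kg·m⁻¹·s⁻²
The terms do not share a single dimension (kg·m⁻¹·s⁻² vs kg·s⁻³).

No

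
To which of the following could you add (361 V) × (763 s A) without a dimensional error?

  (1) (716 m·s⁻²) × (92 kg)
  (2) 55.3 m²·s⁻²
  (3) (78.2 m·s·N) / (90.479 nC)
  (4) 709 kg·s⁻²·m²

Reference: [kg·m²·s⁻³·A⁻¹] · [s·A] = kg·m²·s⁻².
Each option:
  (1) [m·s⁻²] · [kg] = kg·m·s⁻²
  (2) m²·s⁻²
  (3) [kg·m²·s⁻¹] / [s·A] = kg·m²·s⁻²·A⁻¹
  (4) kg·m²·s⁻²  ← same
Only (4) matches kg·m²·s⁻².

(4)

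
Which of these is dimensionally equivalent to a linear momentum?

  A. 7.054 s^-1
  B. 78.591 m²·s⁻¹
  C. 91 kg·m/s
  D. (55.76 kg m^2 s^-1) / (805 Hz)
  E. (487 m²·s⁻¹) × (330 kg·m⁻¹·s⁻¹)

Reference: [linear momentum] = kg·m·s⁻¹.
Each option:
  A. s⁻¹
  B. m²·s⁻¹
  C. kg·m·s⁻¹  ← same
  D. [kg·m²·s⁻¹] / [s⁻¹] = kg·m²
  E. [m²·s⁻¹] · [kg·m⁻¹·s⁻¹] = kg·m·s⁻²
Only C. matches kg·m·s⁻¹.

C.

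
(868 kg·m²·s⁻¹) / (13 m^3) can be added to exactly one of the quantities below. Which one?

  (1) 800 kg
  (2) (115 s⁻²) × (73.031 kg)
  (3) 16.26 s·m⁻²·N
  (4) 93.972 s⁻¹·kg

(3)

Reference: [kg·m²·s⁻¹] / [m³] = kg·m⁻¹·s⁻¹.
Each option:
  (1) kg
  (2) [s⁻²] · [kg] = kg·s⁻²
  (3) N·s·m⁻² = kg·m·s⁻²·s·m⁻² = kg·m⁻¹·s⁻¹  ← same
  (4) kg·s⁻¹
Only (3) matches kg·m⁻¹·s⁻¹.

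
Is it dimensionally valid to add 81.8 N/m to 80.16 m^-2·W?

Work out the base dimensions of each:
  81.8 N/m:  N·m⁻¹ = kg·m·s⁻²·m⁻¹ = kg·s⁻²
  80.16 m^-2·W:  W·m⁻² = J·s⁻¹·m⁻² = kg·s⁻³
kg·s⁻² ≠ kg·s⁻³, so they cannot be added.

No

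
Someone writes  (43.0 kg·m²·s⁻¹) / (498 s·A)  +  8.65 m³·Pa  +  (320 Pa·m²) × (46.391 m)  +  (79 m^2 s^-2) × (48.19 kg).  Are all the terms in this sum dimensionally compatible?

No

Expand each in SI base units:
  (43.0 kg·m²·s⁻¹) / (498 s·A):  [kg·m²·s⁻¹] / [s·A] = kg·m²·s⁻²·A⁻¹
  8.65 m³·Pa:  Pa·m³ = N·m⁻²·m³ = kg·m²·s⁻²
  (320 Pa·m²) × (46.391 m):  [kg·m·s⁻²] · [m] = kg·m²·s⁻²
  (79 m^2 s^-2) × (48.19 kg):  [m²·s⁻²] · [kg] = kg·m²·s⁻²
The terms do not share a single dimension (kg·m²·s⁻² vs kg·m²·s⁻²·A⁻¹).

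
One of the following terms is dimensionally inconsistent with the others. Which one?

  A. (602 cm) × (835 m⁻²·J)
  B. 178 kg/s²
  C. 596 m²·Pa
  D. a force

In SI base units:
  A. [m] · [kg·s⁻²] = kg·m·s⁻²
  B. kg·s⁻²
  C. Pa·m² = N·m⁻²·m² = kg·m·s⁻²
  D. [force] = kg·m·s⁻²
All reduce to kg·m·s⁻² except B., which is kg·s⁻².

B.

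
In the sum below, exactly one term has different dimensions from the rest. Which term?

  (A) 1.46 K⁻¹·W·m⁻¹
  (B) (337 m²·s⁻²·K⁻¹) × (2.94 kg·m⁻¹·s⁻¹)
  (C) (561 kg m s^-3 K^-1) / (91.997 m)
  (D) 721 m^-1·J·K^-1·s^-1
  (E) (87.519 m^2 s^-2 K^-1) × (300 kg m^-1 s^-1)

(C)

Work out the base dimensions of each:
  (A) W·m⁻¹·K⁻¹ = J·s⁻¹·m⁻¹·K⁻¹ = kg·m·s⁻³·K⁻¹
  (B) [m²·s⁻²·K⁻¹] · [kg·m⁻¹·s⁻¹] = kg·m·s⁻³·K⁻¹
  (C) [kg·m·s⁻³·K⁻¹] / [m] = kg·s⁻³·K⁻¹
  (D) J·s⁻¹·m⁻¹·K⁻¹ = N·m·s⁻¹·m⁻¹·K⁻¹ = kg·m·s⁻³·K⁻¹
  (E) [m²·s⁻²·K⁻¹] · [kg·m⁻¹·s⁻¹] = kg·m·s⁻³·K⁻¹
All reduce to kg·m·s⁻³·K⁻¹ except (C), which is kg·s⁻³·K⁻¹.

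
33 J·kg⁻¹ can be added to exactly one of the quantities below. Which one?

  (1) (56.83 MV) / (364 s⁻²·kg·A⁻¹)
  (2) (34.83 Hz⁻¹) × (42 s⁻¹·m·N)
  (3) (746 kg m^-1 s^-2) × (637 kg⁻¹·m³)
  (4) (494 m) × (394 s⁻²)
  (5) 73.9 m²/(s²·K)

(3)

Reference: J·kg⁻¹ = N·m·kg⁻¹ = m²·s⁻².
Each option:
  (1) [kg·m²·s⁻³·A⁻¹] / [kg·s⁻²·A⁻¹] = m²·s⁻¹
  (2) [s] · [kg·m²·s⁻³] = kg·m²·s⁻²
  (3) [kg·m⁻¹·s⁻²] · [kg⁻¹·m³] = m²·s⁻²  ← same
  (4) [m] · [s⁻²] = m·s⁻²
  (5) m²·s⁻²·K⁻¹
Only (3) matches m²·s⁻².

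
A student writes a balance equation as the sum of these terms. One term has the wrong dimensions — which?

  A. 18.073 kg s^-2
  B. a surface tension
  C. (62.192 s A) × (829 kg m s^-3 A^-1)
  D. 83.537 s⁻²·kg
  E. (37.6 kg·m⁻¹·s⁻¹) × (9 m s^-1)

In SI base units:
  A. kg·s⁻²
  B. [surface tension] = kg·s⁻²
  C. [s·A] · [kg·m·s⁻³·A⁻¹] = kg·m·s⁻²
  D. kg·s⁻²
  E. [kg·m⁻¹·s⁻¹] · [m·s⁻¹] = kg·s⁻²
All reduce to kg·s⁻² except C., which is kg·m·s⁻².

C.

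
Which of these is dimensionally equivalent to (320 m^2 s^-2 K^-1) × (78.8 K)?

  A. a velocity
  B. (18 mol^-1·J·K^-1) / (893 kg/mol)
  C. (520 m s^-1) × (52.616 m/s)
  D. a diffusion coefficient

C.

Reference: [m²·s⁻²·K⁻¹] · [K] = m²·s⁻².
Each option:
  A. [velocity] = m·s⁻¹
  B. [kg·m²·s⁻²·K⁻¹·mol⁻¹] / [kg·mol⁻¹] = m²·s⁻²·K⁻¹
  C. [m·s⁻¹] · [m·s⁻¹] = m²·s⁻²  ← same
  D. [diffusion coefficient] = m²·s⁻¹
Only C. matches m²·s⁻².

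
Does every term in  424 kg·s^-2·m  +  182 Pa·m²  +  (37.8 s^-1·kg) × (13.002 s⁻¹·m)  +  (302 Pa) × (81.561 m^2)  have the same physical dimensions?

Expand each in SI base units:
  424 kg·s^-2·m:  kg·m·s⁻²
  182 Pa·m²:  Pa·m² = N·m⁻²·m² = kg·m·s⁻²
  (37.8 s^-1·kg) × (13.002 s⁻¹·m):  [kg·s⁻¹] · [m·s⁻¹] = kg·m·s⁻²
  (302 Pa) × (81.561 m^2):  [kg·m⁻¹·s⁻²] · [m²] = kg·m·s⁻²
Every term reduces to kg·m·s⁻².

Yes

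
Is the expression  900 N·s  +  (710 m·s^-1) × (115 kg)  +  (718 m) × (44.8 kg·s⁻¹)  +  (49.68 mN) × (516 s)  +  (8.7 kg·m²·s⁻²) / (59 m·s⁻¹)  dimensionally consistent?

Yes

Reduce each to base SI dimensions:
  900 N·s:  N·s = kg·m·s⁻²·s = kg·m·s⁻¹
  (710 m·s^-1) × (115 kg):  [m·s⁻¹] · [kg] = kg·m·s⁻¹
  (718 m) × (44.8 kg·s⁻¹):  [m] · [kg·s⁻¹] = kg·m·s⁻¹
  (49.68 mN) × (516 s):  [kg·m·s⁻²] · [s] = kg·m·s⁻¹
  (8.7 kg·m²·s⁻²) / (59 m·s⁻¹):  [kg·m²·s⁻²] / [m·s⁻¹] = kg·m·s⁻¹
Every term reduces to kg·m·s⁻¹.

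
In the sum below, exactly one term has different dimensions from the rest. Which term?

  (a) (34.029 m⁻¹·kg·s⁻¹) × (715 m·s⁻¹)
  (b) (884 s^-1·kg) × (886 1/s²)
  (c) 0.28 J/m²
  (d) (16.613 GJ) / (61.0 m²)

Reduce each to base SI dimensions:
  (a) [kg·m⁻¹·s⁻¹] · [m·s⁻¹] = kg·s⁻²
  (b) [kg·s⁻¹] · [s⁻²] = kg·s⁻³
  (c) J·m⁻² = N·m·m⁻² = kg·s⁻²
  (d) [kg·m²·s⁻²] / [m²] = kg·s⁻²
All reduce to kg·s⁻² except (b), which is kg·s⁻³.

(b)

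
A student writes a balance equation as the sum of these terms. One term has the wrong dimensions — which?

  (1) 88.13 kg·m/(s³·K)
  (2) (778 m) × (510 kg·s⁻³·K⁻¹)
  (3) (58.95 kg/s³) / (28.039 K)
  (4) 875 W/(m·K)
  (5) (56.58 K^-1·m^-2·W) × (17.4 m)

In SI base units:
  (1) kg·m·s⁻³·K⁻¹
  (2) [m] · [kg·s⁻³·K⁻¹] = kg·m·s⁻³·K⁻¹
  (3) [kg·s⁻³] / [K] = kg·s⁻³·K⁻¹
  (4) W·m⁻¹·K⁻¹ = J·s⁻¹·m⁻¹·K⁻¹ = kg·m·s⁻³·K⁻¹
  (5) [kg·s⁻³·K⁻¹] · [m] = kg·m·s⁻³·K⁻¹
All reduce to kg·m·s⁻³·K⁻¹ except (3), which is kg·s⁻³·K⁻¹.

(3)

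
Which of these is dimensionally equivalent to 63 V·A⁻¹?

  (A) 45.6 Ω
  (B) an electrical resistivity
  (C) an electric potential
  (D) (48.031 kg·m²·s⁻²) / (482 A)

(A)

Reference: V·A⁻¹ = J·C⁻¹·A⁻¹ = kg·m²·s⁻³·A⁻².
Each option:
  (A) Ω = V·A⁻¹ = kg·m²·s⁻³·A⁻²  ← same
  (B) [electrical resistivity] = kg·m³·s⁻³·A⁻²
  (C) [electric potential] = kg·m²·s⁻³·A⁻¹
  (D) [kg·m²·s⁻²] / [A] = kg·m²·s⁻²·A⁻¹
Only (A) matches kg·m²·s⁻³·A⁻².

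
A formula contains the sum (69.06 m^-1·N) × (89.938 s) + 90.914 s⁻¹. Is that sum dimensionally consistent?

No

Expand each in SI base units:
  (69.06 m^-1·N) × (89.938 s):  [kg·s⁻²] · [s] = kg·s⁻¹
  90.914 s⁻¹:  s⁻¹
kg·s⁻¹ ≠ s⁻¹, so they cannot be added.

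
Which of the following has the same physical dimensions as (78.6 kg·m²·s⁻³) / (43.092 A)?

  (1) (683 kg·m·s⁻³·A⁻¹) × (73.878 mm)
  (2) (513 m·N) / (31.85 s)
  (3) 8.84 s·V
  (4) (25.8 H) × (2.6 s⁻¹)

Reference: [kg·m²·s⁻³] / [A] = kg·m²·s⁻³·A⁻¹.
Each option:
  (1) [kg·m·s⁻³·A⁻¹] · [m] = kg·m²·s⁻³·A⁻¹  ← same
  (2) [kg·m²·s⁻²] / [s] = kg·m²·s⁻³
  (3) V·s = J·C⁻¹·s = kg·m²·s⁻²·A⁻¹
  (4) [kg·m²·s⁻²·A⁻²] · [s⁻¹] = kg·m²·s⁻³·A⁻²
Only (1) matches kg·m²·s⁻³·A⁻¹.

(1)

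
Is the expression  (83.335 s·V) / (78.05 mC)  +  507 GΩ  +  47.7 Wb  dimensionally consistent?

No

Expand each in SI base units:
  (83.335 s·V) / (78.05 mC):  [kg·m²·s⁻²·A⁻¹] / [s·A] = kg·m²·s⁻³·A⁻²
  507 GΩ:  Ω = V·A⁻¹ = kg·m²·s⁻³·A⁻²
  47.7 Wb:  Wb = V·s = kg·m²·s⁻²·A⁻¹
The terms do not share a single dimension (kg·m²·s⁻²·A⁻¹ vs kg·m²·s⁻³·A⁻²).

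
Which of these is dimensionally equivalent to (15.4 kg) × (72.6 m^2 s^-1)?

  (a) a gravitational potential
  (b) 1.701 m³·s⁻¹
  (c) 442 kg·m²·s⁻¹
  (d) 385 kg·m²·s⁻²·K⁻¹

Reference: [kg] · [m²·s⁻¹] = kg·m²·s⁻¹.
Each option:
  (a) [gravitational potential] = m²·s⁻²
  (b) m³·s⁻¹
  (c) kg·m²·s⁻¹  ← same
  (d) kg·m²·s⁻²·K⁻¹
Only (c) matches kg·m²·s⁻¹.

(c)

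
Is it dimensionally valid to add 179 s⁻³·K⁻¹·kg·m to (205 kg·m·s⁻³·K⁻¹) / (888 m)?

No

In SI base units:
  179 s⁻³·K⁻¹·kg·m:  kg·m·s⁻³·K⁻¹
  (205 kg·m·s⁻³·K⁻¹) / (888 m):  [kg·m·s⁻³·K⁻¹] / [m] = kg·s⁻³·K⁻¹
kg·m·s⁻³·K⁻¹ ≠ kg·s⁻³·K⁻¹, so they cannot be added.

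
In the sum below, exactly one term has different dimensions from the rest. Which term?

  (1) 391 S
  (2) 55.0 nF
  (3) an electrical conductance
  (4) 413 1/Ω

Reduce each to base SI dimensions:
  (1) S = Ω⁻¹ = kg⁻¹·m⁻²·s³·A²
  (2) F = C·V⁻¹ = kg⁻¹·m⁻²·s⁴·A²
  (3) [electrical conductance] = kg⁻¹·m⁻²·s³·A²
  (4) Ω⁻¹ = (V·A⁻¹)⁻¹ = kg⁻¹·m⁻²·s³·A²
All reduce to kg⁻¹·m⁻²·s³·A² except (2), which is kg⁻¹·m⁻²·s⁴·A².

(2)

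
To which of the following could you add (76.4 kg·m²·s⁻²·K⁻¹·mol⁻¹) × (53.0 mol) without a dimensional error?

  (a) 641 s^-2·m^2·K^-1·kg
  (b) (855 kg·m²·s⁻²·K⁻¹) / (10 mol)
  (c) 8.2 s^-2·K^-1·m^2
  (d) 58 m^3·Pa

(a)

Reference: [kg·m²·s⁻²·K⁻¹·mol⁻¹] · [mol] = kg·m²·s⁻²·K⁻¹.
Each option:
  (a) kg·m²·s⁻²·K⁻¹  ← same
  (b) [kg·m²·s⁻²·K⁻¹] / [mol] = kg·m²·s⁻²·K⁻¹·mol⁻¹
  (c) m²·s⁻²·K⁻¹
  (d) Pa·m³ = N·m⁻²·m³ = kg·m²·s⁻²
Only (a) matches kg·m²·s⁻²·K⁻¹.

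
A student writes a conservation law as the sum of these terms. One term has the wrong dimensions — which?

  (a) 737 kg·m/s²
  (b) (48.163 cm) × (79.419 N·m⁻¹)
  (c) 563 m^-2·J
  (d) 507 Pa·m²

In SI base units:
  (a) kg·m·s⁻²
  (b) [m] · [kg·s⁻²] = kg·m·s⁻²
  (c) J·m⁻² = N·m·m⁻² = kg·s⁻²
  (d) Pa·m² = N·m⁻²·m² = kg·m·s⁻²
All reduce to kg·m·s⁻² except (c), which is kg·s⁻².

(c)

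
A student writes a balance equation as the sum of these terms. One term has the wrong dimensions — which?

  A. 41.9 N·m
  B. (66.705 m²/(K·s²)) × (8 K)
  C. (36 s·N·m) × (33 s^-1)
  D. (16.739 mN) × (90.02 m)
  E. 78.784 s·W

In SI base units:
  A. N·m = kg·m·s⁻²·m = kg·m²·s⁻²
  B. [m²·s⁻²·K⁻¹] · [K] = m²·s⁻²
  C. [kg·m²·s⁻¹] · [s⁻¹] = kg·m²·s⁻²
  D. [kg·m·s⁻²] · [m] = kg·m²·s⁻²
  E. W·s = J·s⁻¹·s = kg·m²·s⁻²
All reduce to kg·m²·s⁻² except B., which is m²·s⁻².

B.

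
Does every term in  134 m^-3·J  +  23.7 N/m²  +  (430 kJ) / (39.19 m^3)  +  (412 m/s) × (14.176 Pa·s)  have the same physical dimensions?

Work out the base dimensions of each:
  134 m^-3·J:  J·m⁻³ = N·m·m⁻³ = kg·m⁻¹·s⁻²
  23.7 N/m²:  N·m⁻² = kg·m·s⁻²·m⁻² = kg·m⁻¹·s⁻²
  (430 kJ) / (39.19 m^3):  [kg·m²·s⁻²] / [m³] = kg·m⁻¹·s⁻²
  (412 m/s) × (14.176 Pa·s):  [m·s⁻¹] · [kg·m⁻¹·s⁻¹] = kg·s⁻²
The terms do not share a single dimension (kg·m⁻¹·s⁻² vs kg·s⁻²).

No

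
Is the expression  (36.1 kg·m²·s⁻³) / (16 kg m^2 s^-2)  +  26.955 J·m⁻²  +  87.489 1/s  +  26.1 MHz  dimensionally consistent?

No

Work out the base dimensions of each:
  (36.1 kg·m²·s⁻³) / (16 kg m^2 s^-2):  [kg·m²·s⁻³] / [kg·m²·s⁻²] = s⁻¹
  26.955 J·m⁻²:  J·m⁻² = N·m·m⁻² = kg·s⁻²
  87.489 1/s:  s⁻¹
  26.1 MHz:  Hz = s⁻¹
The terms do not share a single dimension (kg·s⁻² vs s⁻¹).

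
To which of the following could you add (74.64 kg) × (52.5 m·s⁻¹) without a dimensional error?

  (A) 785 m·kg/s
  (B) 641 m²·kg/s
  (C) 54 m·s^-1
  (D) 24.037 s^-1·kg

Reference: [kg] · [m·s⁻¹] = kg·m·s⁻¹.
Each option:
  (A) kg·m·s⁻¹  ← same
  (B) kg·m²·s⁻¹
  (C) m·s⁻¹
  (D) kg·s⁻¹
Only (A) matches kg·m·s⁻¹.

(A)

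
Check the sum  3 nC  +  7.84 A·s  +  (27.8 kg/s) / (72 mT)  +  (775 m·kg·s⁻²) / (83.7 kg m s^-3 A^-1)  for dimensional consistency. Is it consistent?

Yes

Dimensions:
  3 nC:  C = s·A
  7.84 A·s:  A·s = s·A
  (27.8 kg/s) / (72 mT):  [kg·s⁻¹] / [kg·s⁻²·A⁻¹] = s·A
  (775 m·kg·s⁻²) / (83.7 kg m s^-3 A^-1):  [kg·m·s⁻²] / [kg·m·s⁻³·A⁻¹] = s·A
Every term reduces to s·A.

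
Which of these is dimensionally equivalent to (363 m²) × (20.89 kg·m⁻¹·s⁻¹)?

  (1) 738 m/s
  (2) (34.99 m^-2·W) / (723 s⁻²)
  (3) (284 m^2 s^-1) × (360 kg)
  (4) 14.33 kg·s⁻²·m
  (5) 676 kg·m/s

(5)

Reference: [m²] · [kg·m⁻¹·s⁻¹] = kg·m·s⁻¹.
Each option:
  (1) m·s⁻¹
  (2) [kg·s⁻³] / [s⁻²] = kg·s⁻¹
  (3) [m²·s⁻¹] · [kg] = kg·m²·s⁻¹
  (4) kg·m·s⁻²
  (5) kg·m·s⁻¹  ← same
Only (5) matches kg·m·s⁻¹.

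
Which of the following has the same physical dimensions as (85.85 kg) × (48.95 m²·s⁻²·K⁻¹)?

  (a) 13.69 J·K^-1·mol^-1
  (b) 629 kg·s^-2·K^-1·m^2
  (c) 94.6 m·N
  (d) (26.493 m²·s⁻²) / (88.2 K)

(b)

Reference: [kg] · [m²·s⁻²·K⁻¹] = kg·m²·s⁻²·K⁻¹.
Each option:
  (a) J·mol⁻¹·K⁻¹ = N·m·mol⁻¹·K⁻¹ = kg·m²·s⁻²·K⁻¹·mol⁻¹
  (b) kg·m²·s⁻²·K⁻¹  ← same
  (c) N·m = kg·m·s⁻²·m = kg·m²·s⁻²
  (d) [m²·s⁻²] / [K] = m²·s⁻²·K⁻¹
Only (b) matches kg·m²·s⁻²·K⁻¹.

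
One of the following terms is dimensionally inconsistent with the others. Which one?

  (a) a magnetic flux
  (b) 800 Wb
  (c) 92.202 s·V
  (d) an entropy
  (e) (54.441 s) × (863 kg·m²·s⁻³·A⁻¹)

Dimensions:
  (a) [magnetic flux] = kg·m²·s⁻²·A⁻¹
  (b) Wb = V·s = kg·m²·s⁻²·A⁻¹
  (c) V·s = J·C⁻¹·s = kg·m²·s⁻²·A⁻¹
  (d) [entropy] = kg·m²·s⁻²·K⁻¹
  (e) [s] · [kg·m²·s⁻³·A⁻¹] = kg·m²·s⁻²·A⁻¹
All reduce to kg·m²·s⁻²·A⁻¹ except (d), which is kg·m²·s⁻²·K⁻¹.

(d)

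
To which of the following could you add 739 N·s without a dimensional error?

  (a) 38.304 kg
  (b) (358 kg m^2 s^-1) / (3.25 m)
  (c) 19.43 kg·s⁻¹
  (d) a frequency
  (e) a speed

Reference: N·s = kg·m·s⁻²·s = kg·m·s⁻¹.
Each option:
  (a) kg
  (b) [kg·m²·s⁻¹] / [m] = kg·m·s⁻¹  ← same
  (c) kg·s⁻¹
  (d) [frequency] = s⁻¹
  (e) [speed] = m·s⁻¹
Only (b) matches kg·m·s⁻¹.

(b)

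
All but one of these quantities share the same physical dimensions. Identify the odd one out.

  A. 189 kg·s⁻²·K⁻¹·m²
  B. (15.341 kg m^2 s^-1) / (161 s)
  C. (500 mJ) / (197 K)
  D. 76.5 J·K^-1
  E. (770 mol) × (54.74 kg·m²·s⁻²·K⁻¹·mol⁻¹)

B.

Dimensions:
  A. kg·m²·s⁻²·K⁻¹
  B. [kg·m²·s⁻¹] / [s] = kg·m²·s⁻²
  C. [kg·m²·s⁻²] / [K] = kg·m²·s⁻²·K⁻¹
  D. J·K⁻¹ = N·m·K⁻¹ = kg·m²·s⁻²·K⁻¹
  E. [mol] · [kg·m²·s⁻²·K⁻¹·mol⁻¹] = kg·m²·s⁻²·K⁻¹
All reduce to kg·m²·s⁻²·K⁻¹ except B., which is kg·m²·s⁻².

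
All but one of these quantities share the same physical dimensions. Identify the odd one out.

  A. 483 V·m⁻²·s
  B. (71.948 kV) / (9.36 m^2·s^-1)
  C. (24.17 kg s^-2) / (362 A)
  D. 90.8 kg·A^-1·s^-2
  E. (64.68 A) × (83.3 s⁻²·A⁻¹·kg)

Dimensions:
  A. V·s·m⁻² = J·C⁻¹·s·m⁻² = kg·s⁻²·A⁻¹
  B. [kg·m²·s⁻³·A⁻¹] / [m²·s⁻¹] = kg·s⁻²·A⁻¹
  C. [kg·s⁻²] / [A] = kg·s⁻²·A⁻¹
  D. kg·s⁻²·A⁻¹
  E. [A] · [kg·s⁻²·A⁻¹] = kg·s⁻²
All reduce to kg·s⁻²·A⁻¹ except E., which is kg·s⁻².

E.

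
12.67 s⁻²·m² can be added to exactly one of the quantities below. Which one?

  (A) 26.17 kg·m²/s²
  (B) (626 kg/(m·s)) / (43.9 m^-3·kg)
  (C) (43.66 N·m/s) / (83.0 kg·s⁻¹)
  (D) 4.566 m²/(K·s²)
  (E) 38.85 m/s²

(C)

Reference: m²·s⁻².
Each option:
  (A) kg·m²·s⁻²
  (B) [kg·m⁻¹·s⁻¹] / [kg·m⁻³] = m²·s⁻¹
  (C) [kg·m²·s⁻³] / [kg·s⁻¹] = m²·s⁻²  ← same
  (D) m²·s⁻²·K⁻¹
  (E) m·s⁻²
Only (C) matches m²·s⁻².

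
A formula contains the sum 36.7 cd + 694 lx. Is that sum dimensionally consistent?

In SI base units:
  36.7 cd:  cd
  694 lx:  lx = lm·m⁻² = m⁻²·cd
cd ≠ m⁻²·cd, so they cannot be added.

No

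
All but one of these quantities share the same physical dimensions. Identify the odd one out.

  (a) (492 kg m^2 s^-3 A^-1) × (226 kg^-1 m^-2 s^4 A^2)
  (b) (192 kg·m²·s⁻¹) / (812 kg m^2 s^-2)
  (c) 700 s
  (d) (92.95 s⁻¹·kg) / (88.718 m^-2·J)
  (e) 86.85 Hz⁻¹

(a)

Expand each in SI base units:
  (a) [kg·m²·s⁻³·A⁻¹] · [kg⁻¹·m⁻²·s⁴·A²] = s·A
  (b) [kg·m²·s⁻¹] / [kg·m²·s⁻²] = s
  (c) s
  (d) [kg·s⁻¹] / [kg·s⁻²] = s
  (e) Hz⁻¹ = (s⁻¹)⁻¹ = s
All reduce to s except (a), which is s·A.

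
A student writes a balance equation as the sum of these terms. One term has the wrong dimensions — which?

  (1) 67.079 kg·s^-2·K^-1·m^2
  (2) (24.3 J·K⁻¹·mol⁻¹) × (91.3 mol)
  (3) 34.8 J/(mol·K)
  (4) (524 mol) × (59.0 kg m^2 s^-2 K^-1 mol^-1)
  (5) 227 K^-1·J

Dimensions:
  (1) kg·m²·s⁻²·K⁻¹
  (2) [kg·m²·s⁻²·K⁻¹·mol⁻¹] · [mol] = kg·m²·s⁻²·K⁻¹
  (3) J·mol⁻¹·K⁻¹ = N·m·mol⁻¹·K⁻¹ = kg·m²·s⁻²·K⁻¹·mol⁻¹
  (4) [mol] · [kg·m²·s⁻²·K⁻¹·mol⁻¹] = kg·m²·s⁻²·K⁻¹
  (5) J·K⁻¹ = N·m·K⁻¹ = kg·m²·s⁻²·K⁻¹
All reduce to kg·m²·s⁻²·K⁻¹ except (3), which is kg·m²·s⁻²·K⁻¹·mol⁻¹.

(3)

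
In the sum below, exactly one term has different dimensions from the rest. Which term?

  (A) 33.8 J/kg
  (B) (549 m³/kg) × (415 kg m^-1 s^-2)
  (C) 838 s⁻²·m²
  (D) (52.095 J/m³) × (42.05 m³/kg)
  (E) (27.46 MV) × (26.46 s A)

(E)

Expand each in SI base units:
  (A) J·kg⁻¹ = N·m·kg⁻¹ = m²·s⁻²
  (B) [kg⁻¹·m³] · [kg·m⁻¹·s⁻²] = m²·s⁻²
  (C) m²·s⁻²
  (D) [kg·m⁻¹·s⁻²] · [kg⁻¹·m³] = m²·s⁻²
  (E) [kg·m²·s⁻³·A⁻¹] · [s·A] = kg·m²·s⁻²
All reduce to m²·s⁻² except (E), which is kg·m²·s⁻².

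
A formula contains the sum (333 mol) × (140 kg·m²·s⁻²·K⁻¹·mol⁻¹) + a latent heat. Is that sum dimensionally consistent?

Expand each in SI base units:
  (333 mol) × (140 kg·m²·s⁻²·K⁻¹·mol⁻¹):  [mol] · [kg·m²·s⁻²·K⁻¹·mol⁻¹] = kg·m²·s⁻²·K⁻¹
  a latent heat:  [latent heat] = m²·s⁻²
kg·m²·s⁻²·K⁻¹ ≠ m²·s⁻², so they cannot be added.

No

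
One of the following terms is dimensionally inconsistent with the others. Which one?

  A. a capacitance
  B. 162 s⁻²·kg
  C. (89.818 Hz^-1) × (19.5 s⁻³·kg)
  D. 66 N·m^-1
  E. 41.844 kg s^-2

A.

In SI base units:
  A. [capacitance] = kg⁻¹·m⁻²·s⁴·A²
  B. kg·s⁻²
  C. [s] · [kg·s⁻³] = kg·s⁻²
  D. N·m⁻¹ = kg·m·s⁻²·m⁻¹ = kg·s⁻²
  E. kg·s⁻²
All reduce to kg·s⁻² except A., which is kg⁻¹·m⁻²·s⁴·A².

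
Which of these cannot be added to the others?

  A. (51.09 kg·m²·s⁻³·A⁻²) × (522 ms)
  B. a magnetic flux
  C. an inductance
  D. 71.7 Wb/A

Expand each in SI base units:
  A. [kg·m²·s⁻³·A⁻²] · [s] = kg·m²·s⁻²·A⁻²
  B. [magnetic flux] = kg·m²·s⁻²·A⁻¹
  C. [inductance] = kg·m²·s⁻²·A⁻²
  D. Wb·A⁻¹ = V·s·A⁻¹ = kg·m²·s⁻²·A⁻²
All reduce to kg·m²·s⁻²·A⁻² except B., which is kg·m²·s⁻²·A⁻¹.

B.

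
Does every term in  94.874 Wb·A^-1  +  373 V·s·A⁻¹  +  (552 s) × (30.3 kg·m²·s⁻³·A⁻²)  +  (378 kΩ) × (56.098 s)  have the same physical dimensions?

Yes

Work out the base dimensions of each:
  94.874 Wb·A^-1:  Wb·A⁻¹ = V·s·A⁻¹ = kg·m²·s⁻²·A⁻²
  373 V·s·A⁻¹:  V·s·A⁻¹ = J·C⁻¹·s·A⁻¹ = kg·m²·s⁻²·A⁻²
  (552 s) × (30.3 kg·m²·s⁻³·A⁻²):  [s] · [kg·m²·s⁻³·A⁻²] = kg·m²·s⁻²·A⁻²
  (378 kΩ) × (56.098 s):  [kg·m²·s⁻³·A⁻²] · [s] = kg·m²·s⁻²·A⁻²
Every term reduces to kg·m²·s⁻²·A⁻².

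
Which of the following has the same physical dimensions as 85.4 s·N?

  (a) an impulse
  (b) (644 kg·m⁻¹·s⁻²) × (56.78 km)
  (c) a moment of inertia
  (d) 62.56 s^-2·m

Reference: N·s = kg·m·s⁻²·s = kg·m·s⁻¹.
Each option:
  (a) [impulse] = kg·m·s⁻¹  ← same
  (b) [kg·m⁻¹·s⁻²] · [m] = kg·s⁻²
  (c) [moment of inertia] = kg·m²
  (d) m·s⁻²
Only (a) matches kg·m·s⁻¹.

(a)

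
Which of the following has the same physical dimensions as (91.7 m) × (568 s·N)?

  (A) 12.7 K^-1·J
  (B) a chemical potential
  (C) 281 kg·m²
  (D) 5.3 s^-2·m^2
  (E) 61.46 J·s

Reference: [m] · [kg·m·s⁻¹] = kg·m²·s⁻¹.
Each option:
  (A) J·K⁻¹ = N·m·K⁻¹ = kg·m²·s⁻²·K⁻¹
  (B) [chemical potential] = kg·m²·s⁻²·mol⁻¹
  (C) kg·m²
  (D) m²·s⁻²
  (E) J·s = N·m·s = kg·m²·s⁻¹  ← same
Only (E) matches kg·m²·s⁻¹.

(E)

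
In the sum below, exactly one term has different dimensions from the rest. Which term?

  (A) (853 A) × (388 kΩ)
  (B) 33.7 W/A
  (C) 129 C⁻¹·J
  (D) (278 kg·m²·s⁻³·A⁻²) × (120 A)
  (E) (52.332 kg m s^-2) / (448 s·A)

(E)

Dimensions:
  (A) [A] · [kg·m²·s⁻³·A⁻²] = kg·m²·s⁻³·A⁻¹
  (B) W·A⁻¹ = J·s⁻¹·A⁻¹ = kg·m²·s⁻³·A⁻¹
  (C) J·C⁻¹ = N·m·(s·A)⁻¹ = kg·m²·s⁻³·A⁻¹
  (D) [kg·m²·s⁻³·A⁻²] · [A] = kg·m²·s⁻³·A⁻¹
  (E) [kg·m·s⁻²] / [s·A] = kg·m·s⁻³·A⁻¹
All reduce to kg·m²·s⁻³·A⁻¹ except (E), which is kg·m·s⁻³·A⁻¹.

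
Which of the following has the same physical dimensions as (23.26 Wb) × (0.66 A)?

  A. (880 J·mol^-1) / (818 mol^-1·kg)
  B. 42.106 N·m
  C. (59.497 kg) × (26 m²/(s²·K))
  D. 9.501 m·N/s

B.

Reference: [kg·m²·s⁻²·A⁻¹] · [A] = kg·m²·s⁻².
Each option:
  A. [kg·m²·s⁻²·mol⁻¹] / [kg·mol⁻¹] = m²·s⁻²
  B. N·m = kg·m·s⁻²·m = kg·m²·s⁻²  ← same
  C. [kg] · [m²·s⁻²·K⁻¹] = kg·m²·s⁻²·K⁻¹
  D. N·m·s⁻¹ = kg·m·s⁻²·m·s⁻¹ = kg·m²·s⁻³
Only B. matches kg·m²·s⁻².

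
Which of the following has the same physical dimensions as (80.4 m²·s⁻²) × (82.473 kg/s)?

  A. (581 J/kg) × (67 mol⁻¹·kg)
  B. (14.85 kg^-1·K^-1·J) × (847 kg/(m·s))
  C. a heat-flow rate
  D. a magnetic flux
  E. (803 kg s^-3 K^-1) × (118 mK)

Reference: [m²·s⁻²] · [kg·s⁻¹] = kg·m²·s⁻³.
Each option:
  A. [m²·s⁻²] · [kg·mol⁻¹] = kg·m²·s⁻²·mol⁻¹
  B. [m²·s⁻²·K⁻¹] · [kg·m⁻¹·s⁻¹] = kg·m·s⁻³·K⁻¹
  C. [heat-flow rate] = kg·m²·s⁻³  ← same
  D. [magnetic flux] = kg·m²·s⁻²·A⁻¹
  E. [kg·s⁻³·K⁻¹] · [K] = kg·s⁻³
Only C. matches kg·m²·s⁻³.

C.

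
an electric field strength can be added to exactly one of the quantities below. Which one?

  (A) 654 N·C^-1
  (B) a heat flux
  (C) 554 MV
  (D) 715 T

(A)

Reference: [electric field strength] = kg·m·s⁻³·A⁻¹.
Each option:
  (A) N·C⁻¹ = kg·m·s⁻²·(s·A)⁻¹ = kg·m·s⁻³·A⁻¹  ← same
  (B) [heat flux] = kg·s⁻³
  (C) V = J·C⁻¹ = kg·m²·s⁻³·A⁻¹
  (D) T = Wb·m⁻² = kg·s⁻²·A⁻¹
Only (A) matches kg·m·s⁻³·A⁻¹.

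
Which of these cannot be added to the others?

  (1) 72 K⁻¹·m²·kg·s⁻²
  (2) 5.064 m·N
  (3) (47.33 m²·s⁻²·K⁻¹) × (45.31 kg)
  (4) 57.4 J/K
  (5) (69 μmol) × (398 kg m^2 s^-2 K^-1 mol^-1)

Expand each in SI base units:
  (1) kg·m²·s⁻²·K⁻¹
  (2) N·m = kg·m·s⁻²·m = kg·m²·s⁻²
  (3) [m²·s⁻²·K⁻¹] · [kg] = kg·m²·s⁻²·K⁻¹
  (4) J·K⁻¹ = N·m·K⁻¹ = kg·m²·s⁻²·K⁻¹
  (5) [mol] · [kg·m²·s⁻²·K⁻¹·mol⁻¹] = kg·m²·s⁻²·K⁻¹
All reduce to kg·m²·s⁻²·K⁻¹ except (2), which is kg·m²·s⁻².

(2)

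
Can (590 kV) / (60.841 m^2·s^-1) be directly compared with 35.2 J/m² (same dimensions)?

No

Dimensions:
  (590 kV) / (60.841 m^2·s^-1):  [kg·m²·s⁻³·A⁻¹] / [m²·s⁻¹] = kg·s⁻²·A⁻¹
  35.2 J/m²:  J·m⁻² = N·m·m⁻² = kg·s⁻²
kg·s⁻²·A⁻¹ ≠ kg·s⁻², so they cannot be added.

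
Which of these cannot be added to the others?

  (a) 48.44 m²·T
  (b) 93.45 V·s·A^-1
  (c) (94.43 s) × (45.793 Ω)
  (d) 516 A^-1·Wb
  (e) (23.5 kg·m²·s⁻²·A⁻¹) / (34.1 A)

(a)

In SI base units:
  (a) T·m² = Wb·m⁻²·m² = kg·m²·s⁻²·A⁻¹
  (b) V·s·A⁻¹ = J·C⁻¹·s·A⁻¹ = kg·m²·s⁻²·A⁻²
  (c) [s] · [kg·m²·s⁻³·A⁻²] = kg·m²·s⁻²·A⁻²
  (d) Wb·A⁻¹ = V·s·A⁻¹ = kg·m²·s⁻²·A⁻²
  (e) [kg·m²·s⁻²·A⁻¹] / [A] = kg·m²·s⁻²·A⁻²
All reduce to kg·m²·s⁻²·A⁻² except (a), which is kg·m²·s⁻²·A⁻¹.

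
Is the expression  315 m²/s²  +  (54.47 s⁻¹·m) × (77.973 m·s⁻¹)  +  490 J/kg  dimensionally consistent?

In SI base units:
  315 m²/s²:  m²·s⁻²
  (54.47 s⁻¹·m) × (77.973 m·s⁻¹):  [m·s⁻¹] · [m·s⁻¹] = m²·s⁻²
  490 J/kg:  J·kg⁻¹ = N·m·kg⁻¹ = m²·s⁻²
Every term reduces to m²·s⁻².

Yes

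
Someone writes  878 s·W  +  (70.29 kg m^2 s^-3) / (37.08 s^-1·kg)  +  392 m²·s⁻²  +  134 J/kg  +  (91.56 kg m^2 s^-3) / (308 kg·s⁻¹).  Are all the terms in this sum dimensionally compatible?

Expand each in SI base units:
  878 s·W:  W·s = J·s⁻¹·s = kg·m²·s⁻²
  (70.29 kg m^2 s^-3) / (37.08 s^-1·kg):  [kg·m²·s⁻³] / [kg·s⁻¹] = m²·s⁻²
  392 m²·s⁻²:  m²·s⁻²
  134 J/kg:  J·kg⁻¹ = N·m·kg⁻¹ = m²·s⁻²
  (91.56 kg m^2 s^-3) / (308 kg·s⁻¹):  [kg·m²·s⁻³] / [kg·s⁻¹] = m²·s⁻²
The terms do not share a single dimension (kg·m²·s⁻² vs m²·s⁻²).

No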